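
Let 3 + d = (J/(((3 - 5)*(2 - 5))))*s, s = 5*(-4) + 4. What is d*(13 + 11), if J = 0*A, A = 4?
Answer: -72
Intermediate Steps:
J = 0 (J = 0*4 = 0)
s = -16 (s = -20 + 4 = -16)
d = -3 (d = -3 + (0/(((3 - 5)*(2 - 5))))*(-16) = -3 + (0/((-2*(-3))))*(-16) = -3 + (0/6)*(-16) = -3 + (0*(⅙))*(-16) = -3 + 0*(-16) = -3 + 0 = -3)
d*(13 + 11) = -3*(13 + 11) = -3*24 = -72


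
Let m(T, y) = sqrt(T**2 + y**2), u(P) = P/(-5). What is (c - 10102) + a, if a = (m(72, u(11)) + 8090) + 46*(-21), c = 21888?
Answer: 18910 + sqrt(129721)/5 ≈ 18982.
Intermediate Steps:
u(P) = -P/5 (u(P) = P*(-1/5) = -P/5)
a = 7124 + sqrt(129721)/5 (a = (sqrt(72**2 + (-1/5*11)**2) + 8090) + 46*(-21) = (sqrt(5184 + (-11/5)**2) + 8090) - 966 = (sqrt(5184 + 121/25) + 8090) - 966 = (sqrt(129721/25) + 8090) - 966 = (sqrt(129721)/5 + 8090) - 966 = (8090 + sqrt(129721)/5) - 966 = 7124 + sqrt(129721)/5 ≈ 7196.0)
(c - 10102) + a = (21888 - 10102) + (7124 + sqrt(129721)/5) = 11786 + (7124 + sqrt(129721)/5) = 18910 + sqrt(129721)/5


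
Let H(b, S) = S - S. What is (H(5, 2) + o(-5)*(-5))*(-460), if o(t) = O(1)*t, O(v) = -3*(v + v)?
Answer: 69000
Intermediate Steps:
O(v) = -6*v (O(v) = -3*2*v = -6*v)
H(b, S) = 0
o(t) = -6*t (o(t) = (-6*1)*t = -6*t)
(H(5, 2) + o(-5)*(-5))*(-460) = (0 - 6*(-5)*(-5))*(-460) = (0 + 30*(-5))*(-460) = (0 - 150)*(-460) = -150*(-460) = 69000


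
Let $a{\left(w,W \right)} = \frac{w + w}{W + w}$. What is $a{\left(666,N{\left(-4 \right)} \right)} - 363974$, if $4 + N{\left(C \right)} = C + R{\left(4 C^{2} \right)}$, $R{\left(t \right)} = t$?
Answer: $- \frac{131393948}{361} \approx -3.6397 \cdot 10^{5}$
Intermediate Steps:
$N{\left(C \right)} = -4 + C + 4 C^{2}$ ($N{\left(C \right)} = -4 + \left(C + 4 C^{2}\right) = -4 + C + 4 C^{2}$)
$a{\left(w,W \right)} = \frac{2 w}{W + w}$
$a{\left(666,N{\left(-4 \right)} \right)} - 363974 = 2 \cdot 666 \frac{1}{\left(-4 - 4 + 4 \left(-4\right)^{2}\right) + 666} - 363974 = 2 \cdot 666 \frac{1}{\left(-4 - 4 + 4 \cdot 16\right) + 666} - 363974 = 2 \cdot 666 \frac{1}{\left(-4 - 4 + 64\right) + 666} - 363974 = 2 \cdot 666 \frac{1}{56 + 666} - 363974 = 2 \cdot 666 \cdot \frac{1}{722} - 363974 = \frac{666}{361} - 363974 = - \frac{131393948}{361}$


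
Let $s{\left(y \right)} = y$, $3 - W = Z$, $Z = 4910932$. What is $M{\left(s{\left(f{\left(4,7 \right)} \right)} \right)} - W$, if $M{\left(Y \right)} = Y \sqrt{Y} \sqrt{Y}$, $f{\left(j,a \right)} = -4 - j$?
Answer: $4910993$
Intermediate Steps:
$W = -4910929$ ($W = 3 - 4910932 = -4910929$)
$M{\left(Y \right)} = Y^{2}$ ($M{\left(Y \right)} = Y^{\frac{3}{2}} \sqrt{Y} = Y^{2}$)
$M{\left(s{\left(f{\left(4,7 \right)} \right)} \right)} - W = \left(-4 - 4\right)^{2} - -4910929 = \left(-4 - 4\right)^{2} + 4910929 = \left(-8\right)^{2} + 4910929 = 64 + 4910929 = 4910993$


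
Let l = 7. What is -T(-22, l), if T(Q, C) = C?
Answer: -7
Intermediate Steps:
-T(-22, l) = -1*7 = -7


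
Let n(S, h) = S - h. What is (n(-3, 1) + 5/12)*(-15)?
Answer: 215/4 ≈ 53.750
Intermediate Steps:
(n(-3, 1) + 5/12)*(-15) = ((-3 - 1*1) + 5/12)*(-15) = ((-3 - 1) + 5*(1/12))*(-15) = (-4 + 5/12)*(-15) = -43/12*(-15) = 215/4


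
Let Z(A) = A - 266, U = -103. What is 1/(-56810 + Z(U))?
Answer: -1/57179 ≈ -1.7489e-5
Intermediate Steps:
Z(A) = -266 + A
1/(-56810 + Z(U)) = 1/(-56810 + (-266 - 103)) = 1/(-56810 - 369) = 1/(-57179) = -1/57179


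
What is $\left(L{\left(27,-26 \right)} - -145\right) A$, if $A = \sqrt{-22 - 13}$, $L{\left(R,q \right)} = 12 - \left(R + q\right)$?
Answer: $156 i \sqrt{35} \approx 922.91 i$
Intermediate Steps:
$L{\left(R,q \right)} = 12 - R - q$ ($L{\left(R,q \right)} = 12 - \left(R + q\right) = 12 - R - q$)
$A = i \sqrt{35}$ ($A = \sqrt{-35} = i \sqrt{35} \approx 5.9161 i$)
$\left(L{\left(27,-26 \right)} - -145\right) A = \left(\left(12 - 27 - -26\right) - -145\right) i \sqrt{35} = \left(\left(12 - 27 + 26\right) + 145\right) i \sqrt{35} = \left(11 + 145\right) i \sqrt{35} = 156 i \sqrt{35}$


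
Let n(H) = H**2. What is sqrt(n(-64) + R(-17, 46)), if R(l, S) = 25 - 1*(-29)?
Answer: 5*sqrt(166) ≈ 64.421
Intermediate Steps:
R(l, S) = 54 (R(l, S) = 25 + 29 = 54)
sqrt(n(-64) + R(-17, 46)) = sqrt((-64)**2 + 54) = sqrt(4096 + 54) = sqrt(4150) = 5*sqrt(166)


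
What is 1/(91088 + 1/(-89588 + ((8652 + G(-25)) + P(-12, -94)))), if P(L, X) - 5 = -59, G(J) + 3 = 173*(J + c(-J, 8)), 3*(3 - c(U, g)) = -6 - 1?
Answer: 253186/23062206365 ≈ 1.0978e-5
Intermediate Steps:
c(U, g) = 16/3 (c(U, g) = 3 - (-6 - 1)/3 = 3 - ⅓*(-7) = 3 + 7/3 = 16/3)
G(J) = 2759/3 + 173*J (G(J) = -3 + 173*(J + 16/3) = -3 + 173*(16/3 + J) = -3 + (2768/3 + 173*J) = 2759/3 + 173*J)
P(L, X) = -54 (P(L, X) = 5 - 59 = -54)
1/(91088 + 1/(-89588 + ((8652 + G(-25)) + P(-12, -94)))) = 1/(91088 + 1/(-89588 + ((8652 + (2759/3 + 173*(-25))) - 54))) = 1/(91088 + 1/(-89588 + ((8652 + (2759/3 - 4325)) - 54))) = 1/(91088 + 1/(-89588 + ((8652 - 10216/3) - 54))) = 1/(91088 + 1/(-89588 + (15740/3 - 54))) = 1/(91088 + 1/(-89588 + 15578/3)) = 1/(91088 + 1/(-253186/3)) = 1/(91088 - 3/253186) = 1/(23062206365/253186) = 253186/23062206365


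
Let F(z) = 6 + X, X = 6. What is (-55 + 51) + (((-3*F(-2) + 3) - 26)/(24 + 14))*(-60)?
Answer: 1694/19 ≈ 89.158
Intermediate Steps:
F(z) = 12 (F(z) = 6 + 6 = 12)
(-55 + 51) + (((-3*F(-2) + 3) - 26)/(24 + 14))*(-60) = (-55 + 51) + (((-3*12 + 3) - 26)/(24 + 14))*(-60) = -4 + (((-36 + 3) - 26)/38)*(-60) = -4 + ((-33 - 26)*(1/38))*(-60) = -4 - 59*1/38*(-60) = -4 - 59/38*(-60) = -4 + 1770/19 = 1694/19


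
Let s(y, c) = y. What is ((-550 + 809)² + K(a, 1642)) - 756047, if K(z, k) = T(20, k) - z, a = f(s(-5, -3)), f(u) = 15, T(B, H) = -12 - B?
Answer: -689013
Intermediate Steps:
a = 15
K(z, k) = -32 - z (K(z, k) = (-12 - 1*20) - z = (-12 - 20) - z = -32 - z)
((-550 + 809)² + K(a, 1642)) - 756047 = ((-550 + 809)² + (-32 - 1*15)) - 756047 = (259² + (-32 - 15)) - 756047 = (67081 - 47) - 756047 = 67034 - 756047 = -689013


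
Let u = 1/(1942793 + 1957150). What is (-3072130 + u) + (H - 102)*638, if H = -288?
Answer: -12951515705849/3899943 ≈ -3.3209e+6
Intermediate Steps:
u = 1/3899943 ≈ 2.5641e-7
(-3072130 + u) + (H - 102)*638 = (-3072130 + 1/3899943) + (-288 - 102)*638 = -11981131888589/3899943 - 390*638 = -11981131888589/3899943 - 248820 = -12951515705849/3899943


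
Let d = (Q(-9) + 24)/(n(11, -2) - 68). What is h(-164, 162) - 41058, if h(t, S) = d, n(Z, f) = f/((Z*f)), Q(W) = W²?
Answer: -10223827/249 ≈ -41060.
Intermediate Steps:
n(Z, f) = 1/Z (n(Z, f) = f*(1/(Z*f)) = 1/Z)
d = -385/249 (d = ((-9)² + 24)/(1/11 - 68) = (81 + 24)/(1/11 - 68) = 105/(-747/11) = 105*(-11/747) = -385/249 ≈ -1.5462)
h(t, S) = -385/249
h(-164, 162) - 41058 = -385/249 - 41058 = -10223827/249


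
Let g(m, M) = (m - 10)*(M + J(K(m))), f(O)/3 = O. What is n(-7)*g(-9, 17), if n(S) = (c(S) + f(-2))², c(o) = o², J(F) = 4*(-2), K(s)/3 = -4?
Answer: -316179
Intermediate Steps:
f(O) = 3*O
K(s) = -12 (K(s) = 3*(-4) = -12)
J(F) = -8
n(S) = (-6 + S²)² (n(S) = (S² + 3*(-2))² = (S² - 6)² = (-6 + S²)²)
g(m, M) = (-10 + m)*(-8 + M) (g(m, M) = (m - 10)*(M - 8) = (-10 + m)*(-8 + M))
n(-7)*g(-9, 17) = (-6 + (-7)²)²*(80 - 10*17 - 8*(-9) + 17*(-9)) = (-6 + 49)²*(80 - 170 + 72 - 153) = 43²*(-171) = 1849*(-171) = -316179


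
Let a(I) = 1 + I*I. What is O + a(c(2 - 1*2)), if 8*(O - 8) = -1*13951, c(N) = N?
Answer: -13879/8 ≈ -1734.9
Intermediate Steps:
O = -13887/8 (O = 8 + (-1*13951)/8 = 8 + (⅛)*(-13951) = 8 - 13951/8 = -13887/8 ≈ -1735.9)
a(I) = 1 + I²
O + a(c(2 - 1*2)) = -13887/8 + (1 + (2 - 1*2)²) = -13887/8 + (1 + (2 - 2)²) = -13887/8 + (1 + 0²) = -13887/8 + (1 + 0) = -13887/8 + 1 = -13879/8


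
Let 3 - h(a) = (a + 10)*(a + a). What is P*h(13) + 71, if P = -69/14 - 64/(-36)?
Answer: 35023/18 ≈ 1945.7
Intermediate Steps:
h(a) = 3 - 2*a*(10 + a) (h(a) = 3 - (a + 10)*(a + a) = 3 - (10 + a)*2*a = 3 - 2*a*(10 + a))
P = -397/126 (P = -69*1/14 - 64*(-1/36) = -69/14 + 16/9 = -397/126 ≈ -3.1508)
P*h(13) + 71 = -397*(3 - 20*13 - 2*13²)/126 + 71 = -397*(3 - 260 - 2*169)/126 + 71 = -397*(3 - 260 - 338)/126 + 71 = -397/126*(-595) + 71 = 33745/18 + 71 = 35023/18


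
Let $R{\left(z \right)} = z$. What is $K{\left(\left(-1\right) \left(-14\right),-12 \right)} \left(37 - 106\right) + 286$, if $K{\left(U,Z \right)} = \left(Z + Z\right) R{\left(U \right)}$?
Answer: $23470$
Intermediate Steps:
$K{\left(U,Z \right)} = 2 U Z$ ($K{\left(U,Z \right)} = \left(Z + Z\right) U = 2 Z U = 2 U Z$)
$K{\left(\left(-1\right) \left(-14\right),-12 \right)} \left(37 - 106\right) + 286 = 2 \left(\left(-1\right) \left(-14\right)\right) \left(-12\right) \left(37 - 106\right) + 286 = 2 \cdot 14 \left(-12\right) \left(37 - 106\right) + 286 = \left(-336\right) \left(-69\right) + 286 = 23184 + 286 = 23470$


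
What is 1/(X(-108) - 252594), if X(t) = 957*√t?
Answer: -14033/3550146696 - 319*I*√3/3550146696 ≈ -3.9528e-6 - 1.5563e-7*I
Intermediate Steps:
1/(X(-108) - 252594) = 1/(957*√(-108) - 252594) = 1/(957*(6*I*√3) - 252594) = 1/(5742*I*√3 - 252594) = 1/(-252594 + 5742*I*√3)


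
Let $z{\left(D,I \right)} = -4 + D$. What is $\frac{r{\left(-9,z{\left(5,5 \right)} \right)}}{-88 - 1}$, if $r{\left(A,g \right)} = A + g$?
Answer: $\frac{8}{89} \approx 0.089888$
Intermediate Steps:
$\frac{r{\left(-9,z{\left(5,5 \right)} \right)}}{-88 - 1} = \frac{-9 + \left(-4 + 5\right)}{-88 - 1} = \frac{-9 + 1}{-88 - 1} = - \frac{8}{-89} = \left(-8\right) \left(- \frac{1}{89}\right) = \frac{8}{89}$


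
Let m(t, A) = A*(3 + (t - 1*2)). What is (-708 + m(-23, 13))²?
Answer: 988036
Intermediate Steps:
m(t, A) = A*(1 + t) (m(t, A) = A*(3 + (t - 2)) = A*(3 + (-2 + t)) = A*(1 + t))
(-708 + m(-23, 13))² = (-708 + 13*(1 - 23))² = (-708 + 13*(-22))² = (-708 - 286)² = (-994)² = 988036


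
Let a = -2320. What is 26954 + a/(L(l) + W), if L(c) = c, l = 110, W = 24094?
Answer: 163098074/6051 ≈ 26954.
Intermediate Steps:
26954 + a/(L(l) + W) = 26954 - 2320/(110 + 24094) = 26954 - 2320/24204 = 26954 - 2320*1/24204 = 26954 - 580/6051 = 163098074/6051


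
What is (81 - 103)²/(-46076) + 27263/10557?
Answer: 312765100/121606083 ≈ 2.5720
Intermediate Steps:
(81 - 103)²/(-46076) + 27263/10557 = (-22)²*(-1/46076) + 27263*(1/10557) = 484*(-1/46076) + 27263/10557 = -121/11519 + 27263/10557 = 312765100/121606083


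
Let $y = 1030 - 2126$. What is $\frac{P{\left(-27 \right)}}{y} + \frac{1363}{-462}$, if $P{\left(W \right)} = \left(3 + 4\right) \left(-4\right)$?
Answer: $- \frac{92557}{31647} \approx -2.9247$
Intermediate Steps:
$P{\left(W \right)} = -28$ ($P{\left(W \right)} = 7 \left(-4\right) = -28$)
$y = -1096$ ($y = 1030 - 2126 = -1096$)
$\frac{P{\left(-27 \right)}}{y} + \frac{1363}{-462} = - \frac{28}{-1096} + \frac{1363}{-462} = \left(-28\right) \left(- \frac{1}{1096}\right) + 1363 \left(- \frac{1}{462}\right) = \frac{7}{274} - \frac{1363}{462} = - \frac{92557}{31647}$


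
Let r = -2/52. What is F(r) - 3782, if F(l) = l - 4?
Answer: -98437/26 ≈ -3786.0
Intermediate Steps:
r = -1/26 (r = -2*1/52 = -1/26 ≈ -0.038462)
F(l) = -4 + l
F(r) - 3782 = (-4 - 1/26) - 3782 = -105/26 - 3782 = -98437/26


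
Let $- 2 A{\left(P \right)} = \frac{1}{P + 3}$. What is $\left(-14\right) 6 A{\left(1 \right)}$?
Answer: $\frac{21}{2} \approx 10.5$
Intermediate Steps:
$A{\left(P \right)} = - \frac{1}{2 \left(3 + P\right)}$ ($A{\left(P \right)} = - \frac{1}{2 \left(P + 3\right)} = - \frac{1}{2 \left(3 + P\right)}$)
$\left(-14\right) 6 A{\left(1 \right)} = \left(-14\right) 6 \left(- \frac{1}{6 + 2 \cdot 1}\right) = - 84 \left(- \frac{1}{6 + 2}\right) = - 84 \left(- \frac{1}{8}\right) = - 84 \left(\left(-1\right) \frac{1}{8}\right) = \left(-84\right) \left(- \frac{1}{8}\right) = \frac{21}{2}$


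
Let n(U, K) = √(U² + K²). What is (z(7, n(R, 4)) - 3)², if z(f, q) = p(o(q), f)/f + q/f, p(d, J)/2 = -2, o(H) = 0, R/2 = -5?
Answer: 741/49 - 100*√29/49 ≈ 4.1323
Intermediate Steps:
R = -10 (R = 2*(-5) = -10)
p(d, J) = -4 (p(d, J) = 2*(-2) = -4)
n(U, K) = √(K² + U²)
z(f, q) = -4/f + q/f
(z(7, n(R, 4)) - 3)² = ((-4 + √(4² + (-10)²))/7 - 3)² = ((-4 + √(16 + 100))/7 - 3)² = ((-4 + √116)/7 - 3)² = ((-4 + 2*√29)/7 - 3)² = ((-4/7 + 2*√29/7) - 3)² = (-25/7 + 2*√29/7)²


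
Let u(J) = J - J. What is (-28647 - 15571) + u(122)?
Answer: -44218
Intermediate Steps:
u(J) = 0
(-28647 - 15571) + u(122) = (-28647 - 15571) + 0 = -44218 + 0 = -44218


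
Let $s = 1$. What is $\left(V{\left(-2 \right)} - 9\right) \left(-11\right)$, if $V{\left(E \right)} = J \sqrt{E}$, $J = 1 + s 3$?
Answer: $99 - 44 i \sqrt{2} \approx 99.0 - 62.225 i$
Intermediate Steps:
$J = 4$ ($J = 1 + 1 \cdot 3 = 1 + 3 = 4$)
$V{\left(E \right)} = 4 \sqrt{E}$
$\left(V{\left(-2 \right)} - 9\right) \left(-11\right) = \left(4 \sqrt{-2} - 9\right) \left(-11\right) = \left(4 i \sqrt{2} - 9\right) \left(-11\right) = \left(-9 + 4 i \sqrt{2}\right) \left(-11\right) = 99 - 44 i \sqrt{2}$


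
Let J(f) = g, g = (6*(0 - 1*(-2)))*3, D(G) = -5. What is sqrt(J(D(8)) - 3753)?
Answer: 3*I*sqrt(413) ≈ 60.967*I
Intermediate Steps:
g = 36 (g = (6*(0 + 2))*3 = (6*2)*3 = 12*3 = 36)
J(f) = 36
sqrt(J(D(8)) - 3753) = sqrt(36 - 3753) = sqrt(-3717) = 3*I*sqrt(413)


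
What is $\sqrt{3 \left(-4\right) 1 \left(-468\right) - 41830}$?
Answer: $i \sqrt{36214} \approx 190.3 i$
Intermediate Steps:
$\sqrt{3 \left(-4\right) 1 \left(-468\right) - 41830} = \sqrt{\left(-12\right) 1 \left(-468\right) - 41830} = \sqrt{\left(-12\right) \left(-468\right) - 41830} = \sqrt{5616 - 41830} = \sqrt{-36214} = i \sqrt{36214}$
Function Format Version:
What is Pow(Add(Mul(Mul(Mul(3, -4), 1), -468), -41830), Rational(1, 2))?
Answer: Mul(I, Pow(36214, Rational(1, 2))) ≈ Mul(190.30, I)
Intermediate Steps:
Pow(Add(Mul(Mul(Mul(3, -4), 1), -468), -41830), Rational(1, 2)) = Pow(Add(Mul(Mul(-12, 1), -468), -41830), Rational(1, 2)) = Pow(Add(Mul(-12, -468), -41830), Rational(1, 2)) = Pow(Add(5616, -41830), Rational(1, 2)) = Pow(-36214, Rational(1, 2)) = Mul(I, Pow(36214, Rational(1, 2)))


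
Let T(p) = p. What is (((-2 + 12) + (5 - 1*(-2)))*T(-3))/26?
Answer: -51/26 ≈ -1.9615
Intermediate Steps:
(((-2 + 12) + (5 - 1*(-2)))*T(-3))/26 = (((-2 + 12) + (5 - 1*(-2)))*(-3))/26 = ((10 + (5 + 2))*(-3))*(1/26) = ((10 + 7)*(-3))*(1/26) = (17*(-3))*(1/26) = -51*1/26 = -51/26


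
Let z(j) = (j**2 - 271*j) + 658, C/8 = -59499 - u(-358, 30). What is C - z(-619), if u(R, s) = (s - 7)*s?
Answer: -1033080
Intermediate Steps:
u(R, s) = s*(-7 + s) (u(R, s) = (-7 + s)*s = s*(-7 + s))
C = -481512 (C = 8*(-59499 - 30*(-7 + 30)) = 8*(-59499 - 30*23) = 8*(-59499 - 1*690) = 8*(-59499 - 690) = 8*(-60189) = -481512)
z(j) = 658 + j**2 - 271*j
C - z(-619) = -481512 - (658 + (-619)**2 - 271*(-619)) = -481512 - (658 + 383161 + 167749) = -481512 - 1*551568 = -481512 - 551568 = -1033080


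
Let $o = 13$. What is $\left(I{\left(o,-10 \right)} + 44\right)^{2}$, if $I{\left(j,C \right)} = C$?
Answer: $1156$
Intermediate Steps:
$\left(I{\left(o,-10 \right)} + 44\right)^{2} = \left(-10 + 44\right)^{2} = 34^{2} = 1156$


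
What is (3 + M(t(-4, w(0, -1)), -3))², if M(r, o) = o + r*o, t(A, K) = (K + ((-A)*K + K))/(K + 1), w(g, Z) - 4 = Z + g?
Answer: 729/4 ≈ 182.25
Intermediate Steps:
w(g, Z) = 4 + Z + g (w(g, Z) = 4 + (Z + g) = 4 + Z + g)
t(A, K) = (2*K - A*K)/(1 + K) (t(A, K) = (K + (-A*K + K))/(1 + K) = (K + (K - A*K))/(1 + K) = (2*K - A*K)/(1 + K))
M(r, o) = o + o*r
(3 + M(t(-4, w(0, -1)), -3))² = (3 - 3*(1 + (4 - 1 + 0)*(2 - 1*(-4))/(1 + (4 - 1 + 0))))² = (3 - 3*(1 + 3*(2 + 4)/(1 + 3)))² = (3 - 3*(1 + 3*6/4))² = (3 - 3*(1 + 3*(¼)*6))² = (3 - 3*(1 + 9/2))² = (3 - 3*11/2)² = (3 - 33/2)² = (-27/2)² = 729/4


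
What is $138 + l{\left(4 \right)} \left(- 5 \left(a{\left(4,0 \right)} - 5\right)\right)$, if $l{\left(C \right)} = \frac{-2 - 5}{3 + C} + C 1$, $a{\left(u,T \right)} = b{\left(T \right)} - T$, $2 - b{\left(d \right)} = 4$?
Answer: $243$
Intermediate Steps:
$b{\left(d \right)} = -2$ ($b{\left(d \right)} = 2 - 4 = -2$)
$a{\left(u,T \right)} = -2 - T$
$l{\left(C \right)} = C - \frac{7}{3 + C}$ ($l{\left(C \right)} = - \frac{7}{3 + C} + C = C - \frac{7}{3 + C}$)
$138 + l{\left(4 \right)} \left(- 5 \left(a{\left(4,0 \right)} - 5\right)\right) = 138 + \frac{-7 + 4^{2} + 3 \cdot 4}{3 + 4} \left(- 5 \left(\left(-2 - 0\right) - 5\right)\right) = 138 + \frac{-7 + 16 + 12}{7} \left(- 5 \left(\left(-2 + 0\right) - 5\right)\right) = 138 + \frac{1}{7} \cdot 21 \left(- 5 \left(-2 - 5\right)\right) = 138 + 3 \left(\left(-5\right) \left(-7\right)\right) = 138 + 3 \cdot 35 = 138 + 105 = 243$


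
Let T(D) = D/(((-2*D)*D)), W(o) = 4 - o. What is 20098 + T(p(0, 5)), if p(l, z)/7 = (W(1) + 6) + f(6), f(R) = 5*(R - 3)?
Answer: 6752927/336 ≈ 20098.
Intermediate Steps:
f(R) = -15 + 5*R (f(R) = 5*(-3 + R) = -15 + 5*R)
p(l, z) = 168 (p(l, z) = 7*(((4 - 1*1) + 6) + (-15 + 5*6)) = 7*(((4 - 1) + 6) + (-15 + 30)) = 7*((3 + 6) + 15) = 7*(9 + 15) = 7*24 = 168)
T(D) = -1/(2*D) (T(D) = D/((-2*D²)) = D*(-1/(2*D²)) = -1/(2*D))
20098 + T(p(0, 5)) = 20098 - ½/168 = 20098 - ½*1/168 = 20098 - 1/336 = 6752927/336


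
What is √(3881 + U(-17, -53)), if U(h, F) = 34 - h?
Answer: 2*√983 ≈ 62.706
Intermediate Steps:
√(3881 + U(-17, -53)) = √(3881 + (34 - 1*(-17))) = √(3881 + (34 + 17)) = √(3881 + 51) = √3932 = 2*√983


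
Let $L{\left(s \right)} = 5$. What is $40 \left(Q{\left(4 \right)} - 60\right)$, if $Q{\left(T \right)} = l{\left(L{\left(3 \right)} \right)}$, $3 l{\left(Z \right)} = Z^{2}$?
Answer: $- \frac{6200}{3} \approx -2066.7$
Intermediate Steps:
$l{\left(Z \right)} = \frac{Z^{2}}{3}$
$Q{\left(T \right)} = \frac{25}{3}$ ($Q{\left(T \right)} = \frac{5^{2}}{3} = \frac{1}{3} \cdot 25 = \frac{25}{3}$)
$40 \left(Q{\left(4 \right)} - 60\right) = 40 \left(\frac{25}{3} - 60\right) = 40 \left(- \frac{155}{3}\right) = - \frac{6200}{3}$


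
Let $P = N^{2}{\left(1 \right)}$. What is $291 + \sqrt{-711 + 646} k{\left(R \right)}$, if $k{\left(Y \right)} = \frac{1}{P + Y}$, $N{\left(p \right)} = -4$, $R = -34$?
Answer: $291 - \frac{i \sqrt{65}}{18} \approx 291.0 - 0.4479 i$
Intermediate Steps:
$P = 16$ ($P = \left(-4\right)^{2} = 16$)
$k{\left(Y \right)} = \frac{1}{16 + Y}$
$291 + \sqrt{-711 + 646} k{\left(R \right)} = 291 + \frac{\sqrt{-711 + 646}}{16 - 34} = 291 + \frac{\sqrt{-65}}{-18} = 291 + i \sqrt{65} \left(- \frac{1}{18}\right) = 291 - \frac{i \sqrt{65}}{18}$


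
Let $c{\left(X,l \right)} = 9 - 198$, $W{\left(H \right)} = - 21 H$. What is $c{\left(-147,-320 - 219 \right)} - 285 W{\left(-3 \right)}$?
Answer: $-18144$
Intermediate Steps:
$c{\left(X,l \right)} = -189$ ($c{\left(X,l \right)} = 9 - 198 = -189$)
$c{\left(-147,-320 - 219 \right)} - 285 W{\left(-3 \right)} = -189 - 285 \left(\left(-21\right) \left(-3\right)\right) = -189 - 285 \cdot 63 = -189 - 17955 = -18144$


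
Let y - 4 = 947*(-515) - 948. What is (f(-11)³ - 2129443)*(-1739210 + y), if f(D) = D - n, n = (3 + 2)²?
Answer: 4848041742041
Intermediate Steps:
n = 25 (n = 5² = 25)
f(D) = -25 + D (f(D) = D - 1*25 = D - 25 = -25 + D)
y = -488649 (y = 4 + (947*(-515) - 948) = 4 + (-487705 - 948) = 4 - 488653 = -488649)
(f(-11)³ - 2129443)*(-1739210 + y) = ((-25 - 11)³ - 2129443)*(-1739210 - 488649) = ((-36)³ - 2129443)*(-2227859) = (-46656 - 2129443)*(-2227859) = -2176099*(-2227859) = 4848041742041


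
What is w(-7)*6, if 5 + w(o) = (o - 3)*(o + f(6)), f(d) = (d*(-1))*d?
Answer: 2550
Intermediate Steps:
f(d) = -d**2 (f(d) = (-d)*d = -d**2)
w(o) = -5 + (-36 + o)*(-3 + o) (w(o) = -5 + (o - 3)*(o - 1*6**2) = -5 + (-3 + o)*(o - 1*36) = -5 + (-3 + o)*(o - 36) = -5 + (-3 + o)*(-36 + o) = -5 + (-36 + o)*(-3 + o))
w(-7)*6 = (103 + (-7)**2 - 39*(-7))*6 = (103 + 49 + 273)*6 = 425*6 = 2550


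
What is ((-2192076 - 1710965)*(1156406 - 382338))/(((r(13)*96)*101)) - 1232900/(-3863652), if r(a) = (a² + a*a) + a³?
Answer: -18706585051043099/152189252280 ≈ -1.2292e+5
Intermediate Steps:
r(a) = a³ + 2*a² (r(a) = (a² + a²) + a³ = 2*a² + a³ = a³ + 2*a²)
((-2192076 - 1710965)*(1156406 - 382338))/(((r(13)*96)*101)) - 1232900/(-3863652) = ((-2192076 - 1710965)*(1156406 - 382338))/((((13²*(2 + 13))*96)*101)) - 1232900/(-3863652) = (-3903041*774068)/((((169*15)*96)*101)) - 1232900*(-1/3863652) = -3021219140788/((2535*96)*101) + 308225/965913 = -3021219140788/(243360*101) + 308225/965913 = -3021219140788/24579360 + 308225/965913 = -3021219140788*1/24579360 + 308225/965913 = -755304785197/6144840 + 308225/965913 = -18706585051043099/152189252280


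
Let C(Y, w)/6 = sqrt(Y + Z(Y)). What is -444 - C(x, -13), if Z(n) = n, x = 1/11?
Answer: -444 - 6*sqrt(22)/11 ≈ -446.56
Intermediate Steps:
x = 1/11 ≈ 0.090909
C(Y, w) = 6*sqrt(2)*sqrt(Y) (C(Y, w) = 6*sqrt(Y + Y) = 6*sqrt(2*Y) = 6*(sqrt(2)*sqrt(Y)) = 6*sqrt(2)*sqrt(Y))
-444 - C(x, -13) = -444 - 6*sqrt(2)*sqrt(1/11) = -444 - 6*sqrt(2)*sqrt(11)/11 = -444 - 6*sqrt(22)/11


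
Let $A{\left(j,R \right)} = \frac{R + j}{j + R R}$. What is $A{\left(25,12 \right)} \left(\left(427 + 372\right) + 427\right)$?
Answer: $\frac{45362}{169} \approx 268.41$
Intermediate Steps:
$A{\left(j,R \right)} = \frac{R + j}{j + R^{2}}$
$A{\left(25,12 \right)} \left(\left(427 + 372\right) + 427\right) = \frac{12 + 25}{25 + 12^{2}} \left(\left(427 + 372\right) + 427\right) = \frac{1}{25 + 144} \cdot 37 \left(799 + 427\right) = \frac{1}{169} \cdot 37 \cdot 1226 = \frac{37}{169} \cdot 1226 = \frac{45362}{169}$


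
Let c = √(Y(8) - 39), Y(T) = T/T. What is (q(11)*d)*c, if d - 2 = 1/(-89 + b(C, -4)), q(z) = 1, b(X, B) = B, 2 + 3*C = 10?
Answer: 185*I*√38/93 ≈ 12.263*I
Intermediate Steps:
C = 8/3 (C = -⅔ + (⅓)*10 = -⅔ + 10/3 = 8/3 ≈ 2.6667)
Y(T) = 1
d = 185/93 (d = 2 + 1/(-89 - 4) = 2 + 1/(-93) = 2 - 1/93 = 185/93 ≈ 1.9892)
c = I*√38 (c = √(1 - 39) = √(-38) = I*√38 ≈ 6.1644*I)
(q(11)*d)*c = (1*(185/93))*(I*√38) = 185*(I*√38)/93 = 185*I*√38/93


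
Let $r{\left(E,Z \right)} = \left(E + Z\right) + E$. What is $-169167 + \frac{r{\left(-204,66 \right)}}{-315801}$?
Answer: $- \frac{5935900825}{35089} \approx -1.6917 \cdot 10^{5}$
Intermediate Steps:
$r{\left(E,Z \right)} = Z + 2 E$
$-169167 + \frac{r{\left(-204,66 \right)}}{-315801} = -169167 + \frac{66 + 2 \left(-204\right)}{-315801} = -169167 + \left(66 - 408\right) \left(- \frac{1}{315801}\right) = -169167 - - \frac{38}{35089} = -169167 + \frac{38}{35089} = - \frac{5935900825}{35089}$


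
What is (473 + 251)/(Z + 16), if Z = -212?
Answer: -181/49 ≈ -3.6939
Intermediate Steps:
(473 + 251)/(Z + 16) = (473 + 251)/(-212 + 16) = 724/(-196) = 724*(-1/196) = -181/49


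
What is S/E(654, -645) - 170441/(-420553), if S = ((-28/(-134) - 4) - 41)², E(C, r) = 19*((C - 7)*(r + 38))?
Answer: 5705346698761746/14086948064153867 ≈ 0.40501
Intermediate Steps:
E(C, r) = 19*(-7 + C)*(38 + r) (E(C, r) = 19*((-7 + C)*(38 + r)) = 19*(-7 + C)*(38 + r))
S = 9006001/4489 (S = ((-28*(-1/134) - 4) - 41)² = ((14/67 - 4) - 41)² = (-254/67 - 41)² = (-3001/67)² = 9006001/4489 ≈ 2006.2)
S/E(654, -645) - 170441/(-420553) = 9006001/(4489*(-5054 - 133*(-645) + 722*654 + 19*654*(-645))) - 170441/(-420553) = 9006001/(4489*(-5054 + 85785 + 472188 - 8014770)) - 170441*(-1/420553) = (9006001/4489)/(-7461851) + 170441/420553 = (9006001/4489)*(-1/7461851) + 170441/420553 = -9006001/33496249139 + 170441/420553 = 5705346698761746/14086948064153867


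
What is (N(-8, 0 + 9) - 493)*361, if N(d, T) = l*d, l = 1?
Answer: -180861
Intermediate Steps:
N(d, T) = d (N(d, T) = 1*d = d)
(N(-8, 0 + 9) - 493)*361 = (-8 - 493)*361 = -501*361 = -180861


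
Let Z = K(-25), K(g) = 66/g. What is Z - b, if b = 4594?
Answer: -114916/25 ≈ -4596.6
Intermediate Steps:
Z = -66/25 (Z = 66/(-25) = 66*(-1/25) = -66/25 ≈ -2.6400)
Z - b = -66/25 - 1*4594 = -66/25 - 4594 = -114916/25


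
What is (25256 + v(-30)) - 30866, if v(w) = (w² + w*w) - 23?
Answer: -3833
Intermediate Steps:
v(w) = -23 + 2*w² (v(w) = (w² + w²) - 23 = 2*w² - 23 = -23 + 2*w²)
(25256 + v(-30)) - 30866 = (25256 + (-23 + 2*(-30)²)) - 30866 = (25256 + (-23 + 2*900)) - 30866 = (25256 + (-23 + 1800)) - 30866 = (25256 + 1777) - 30866 = 27033 - 30866 = -3833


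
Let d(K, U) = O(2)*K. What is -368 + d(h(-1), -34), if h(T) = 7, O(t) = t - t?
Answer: -368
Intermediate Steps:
O(t) = 0
d(K, U) = 0 (d(K, U) = 0*K = 0)
-368 + d(h(-1), -34) = -368 + 0 = -368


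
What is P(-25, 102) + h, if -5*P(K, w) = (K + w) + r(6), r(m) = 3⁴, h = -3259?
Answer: -16453/5 ≈ -3290.6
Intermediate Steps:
r(m) = 81
P(K, w) = -81/5 - K/5 - w/5 (P(K, w) = -((K + w) + 81)/5 = -(81 + K + w)/5 = -81/5 - K/5 - w/5)
P(-25, 102) + h = (-81/5 - ⅕*(-25) - ⅕*102) - 3259 = (-81/5 + 5 - 102/5) - 3259 = -158/5 - 3259 = -16453/5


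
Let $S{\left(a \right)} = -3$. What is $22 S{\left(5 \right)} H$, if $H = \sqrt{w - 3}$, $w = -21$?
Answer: $- 132 i \sqrt{6} \approx - 323.33 i$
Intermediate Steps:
$H = 2 i \sqrt{6}$ ($H = \sqrt{-21 - 3} = \sqrt{-24} = 2 i \sqrt{6} \approx 4.899 i$)
$22 S{\left(5 \right)} H = 22 \left(-3\right) 2 i \sqrt{6} = - 66 \cdot 2 i \sqrt{6} = - 132 i \sqrt{6}$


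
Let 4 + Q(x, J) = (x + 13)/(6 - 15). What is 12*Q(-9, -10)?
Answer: -160/3 ≈ -53.333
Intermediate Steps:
Q(x, J) = -49/9 - x/9 (Q(x, J) = -4 + (x + 13)/(6 - 15) = -4 + (13 + x)/(-9) = -4 + (13 + x)*(-1/9) = -4 + (-13/9 - x/9) = -49/9 - x/9)
12*Q(-9, -10) = 12*(-49/9 - 1/9*(-9)) = 12*(-49/9 + 1) = 12*(-40/9) = -160/3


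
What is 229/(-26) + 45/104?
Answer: -67/8 ≈ -8.3750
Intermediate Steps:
229/(-26) + 45/104 = 229*(-1/26) + 45*(1/104) = -229/26 + 45/104 = -67/8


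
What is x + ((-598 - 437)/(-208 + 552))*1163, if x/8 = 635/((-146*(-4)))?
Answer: -87652025/25112 ≈ -3490.4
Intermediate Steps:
x = 635/73 (x = 8*(635/((-146*(-4)))) = 8*(635/584) = 635/73 ≈ 8.6986)
x + ((-598 - 437)/(-208 + 552))*1163 = 635/73 + ((-598 - 437)/(-208 + 552))*1163 = 635/73 - 1035/344*1163 = 635/73 - 1203705/344 = -87652025/25112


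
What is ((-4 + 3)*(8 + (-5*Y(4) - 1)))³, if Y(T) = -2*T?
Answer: -103823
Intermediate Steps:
((-4 + 3)*(8 + (-5*Y(4) - 1)))³ = ((-4 + 3)*(8 + (-(-10)*4 - 1)))³ = (-(8 + (-5*(-8) - 1)))³ = (-(8 + (40 - 1)))³ = (-(8 + 39))³ = (-1*47)³ = (-47)³ = -103823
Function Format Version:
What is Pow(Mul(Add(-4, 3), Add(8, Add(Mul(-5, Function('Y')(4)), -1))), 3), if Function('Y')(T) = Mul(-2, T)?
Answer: -103823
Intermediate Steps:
Pow(Mul(Add(-4, 3), Add(8, Add(Mul(-5, Function('Y')(4)), -1))), 3) = Pow(Mul(Add(-4, 3), Add(8, Add(Mul(-5, Mul(-2, 4)), -1))), 3) = Pow(Mul(-1, Add(8, Add(Mul(-5, -8), -1))), 3) = Pow(Mul(-1, Add(8, Add(40, -1))), 3) = Pow(Mul(-1, Add(8, 39)), 3) = Pow(Mul(-1, 47), 3) = Pow(-47, 3) = -103823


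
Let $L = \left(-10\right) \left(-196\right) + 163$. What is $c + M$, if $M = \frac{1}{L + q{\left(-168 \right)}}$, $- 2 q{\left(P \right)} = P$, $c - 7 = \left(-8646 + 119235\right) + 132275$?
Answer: $\frac{536016298}{2207} \approx 2.4287 \cdot 10^{5}$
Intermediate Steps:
$c = 242871$ ($c = 7 + \left(\left(-8646 + 119235\right) + 132275\right) = 7 + \left(110589 + 132275\right) = 7 + 242864 = 242871$)
$L = 2123$ ($L = 1960 + 163 = 2123$)
$q{\left(P \right)} = - \frac{P}{2}$
$M = \frac{1}{2207}$ ($M = \frac{1}{2123 - -84} = \frac{1}{2123 + 84} = \frac{1}{2207} \approx 0.0004531$)
$c + M = 242871 + \frac{1}{2207} = \frac{536016298}{2207}$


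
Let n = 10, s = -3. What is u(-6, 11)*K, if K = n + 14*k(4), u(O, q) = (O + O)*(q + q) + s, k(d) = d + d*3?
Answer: -62478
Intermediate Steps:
k(d) = 4*d (k(d) = d + 3*d = 4*d)
u(O, q) = -3 + 4*O*q (u(O, q) = (O + O)*(q + q) - 3 = (2*O)*(2*q) - 3 = 4*O*q - 3 = -3 + 4*O*q)
K = 234 (K = 10 + 14*(4*4) = 10 + 14*16 = 10 + 224 = 234)
u(-6, 11)*K = (-3 + 4*(-6)*11)*234 = (-3 - 264)*234 = -267*234 = -62478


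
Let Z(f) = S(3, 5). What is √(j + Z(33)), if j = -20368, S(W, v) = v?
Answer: I*√20363 ≈ 142.7*I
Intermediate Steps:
Z(f) = 5
√(j + Z(33)) = √(-20368 + 5) = √(-20363) = I*√20363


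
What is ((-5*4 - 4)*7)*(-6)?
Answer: 1008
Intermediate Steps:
((-5*4 - 4)*7)*(-6) = ((-20 - 4)*7)*(-6) = -24*7*(-6) = -168*(-6) = 1008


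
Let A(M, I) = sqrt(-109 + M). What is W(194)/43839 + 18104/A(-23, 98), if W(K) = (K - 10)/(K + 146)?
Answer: 46/3726315 - 9052*I*sqrt(33)/33 ≈ 1.2345e-5 - 1575.8*I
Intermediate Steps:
W(K) = (-10 + K)/(146 + K)
W(194)/43839 + 18104/A(-23, 98) = ((-10 + 194)/(146 + 194))/43839 + 18104/(sqrt(-109 - 23)) = (184/340)*(1/43839) + 18104/(sqrt(-132)) = ((1/340)*184)*(1/43839) + 18104/((2*I*sqrt(33))) = (46/85)*(1/43839) + 18104*(-I*sqrt(33)/66) = 46/3726315 - 9052*I*sqrt(33)/33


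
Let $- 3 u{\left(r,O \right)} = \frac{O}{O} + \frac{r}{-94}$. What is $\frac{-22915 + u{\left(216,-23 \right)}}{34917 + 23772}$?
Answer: $- \frac{3230954}{8275149} \approx -0.39044$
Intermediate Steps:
$u{\left(r,O \right)} = - \frac{1}{3} + \frac{r}{282}$ ($u{\left(r,O \right)} = - \frac{\frac{O}{O} + \frac{r}{-94}}{3} = - \frac{1 + r \left(- \frac{1}{94}\right)}{3} = - \frac{1 - \frac{r}{94}}{3} = - \frac{1}{3} + \frac{r}{282}$)
$\frac{-22915 + u{\left(216,-23 \right)}}{34917 + 23772} = \frac{-22915 + \left(- \frac{1}{3} + \frac{1}{282} \cdot 216\right)}{34917 + 23772} = \frac{-22915 + \left(- \frac{1}{3} + \frac{36}{47}\right)}{58689} = \left(-22915 + \frac{61}{141}\right) \frac{1}{58689} = \left(- \frac{3230954}{141}\right) \frac{1}{58689} = - \frac{3230954}{8275149}$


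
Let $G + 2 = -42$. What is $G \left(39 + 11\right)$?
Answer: $-2200$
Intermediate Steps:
$G = -44$ ($G = -2 - 42 = -44$)
$G \left(39 + 11\right) = - 44 \left(39 + 11\right) = \left(-44\right) 50 = -2200$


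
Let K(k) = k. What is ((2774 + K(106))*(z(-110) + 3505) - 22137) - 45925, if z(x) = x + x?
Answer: 9392738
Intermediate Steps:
z(x) = 2*x
((2774 + K(106))*(z(-110) + 3505) - 22137) - 45925 = ((2774 + 106)*(2*(-110) + 3505) - 22137) - 45925 = (2880*(-220 + 3505) - 22137) - 45925 = (2880*3285 - 22137) - 45925 = (9460800 - 22137) - 45925 = 9438663 - 45925 = 9392738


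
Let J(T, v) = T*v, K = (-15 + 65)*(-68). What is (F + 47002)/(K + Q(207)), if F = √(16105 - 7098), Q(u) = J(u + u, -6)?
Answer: -23501/2942 - √9007/5884 ≈ -8.0042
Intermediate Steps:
K = -3400 (K = 50*(-68) = -3400)
Q(u) = -12*u (Q(u) = (u + u)*(-6) = (2*u)*(-6) = -12*u)
F = √9007 ≈ 94.905
(F + 47002)/(K + Q(207)) = (√9007 + 47002)/(-3400 - 12*207) = (47002 + √9007)/(-3400 - 2484) = (47002 + √9007)/(-5884) = (47002 + √9007)*(-1/5884) = -23501/2942 - √9007/5884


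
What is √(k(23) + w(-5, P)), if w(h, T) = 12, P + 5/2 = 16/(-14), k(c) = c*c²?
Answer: √12179 ≈ 110.36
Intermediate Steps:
k(c) = c³
P = -51/14 (P = -5/2 + 16/(-14) = -5/2 + 16*(-1/14) = -5/2 - 8/7 = -51/14 ≈ -3.6429)
√(k(23) + w(-5, P)) = √(23³ + 12) = √(12167 + 12) = √12179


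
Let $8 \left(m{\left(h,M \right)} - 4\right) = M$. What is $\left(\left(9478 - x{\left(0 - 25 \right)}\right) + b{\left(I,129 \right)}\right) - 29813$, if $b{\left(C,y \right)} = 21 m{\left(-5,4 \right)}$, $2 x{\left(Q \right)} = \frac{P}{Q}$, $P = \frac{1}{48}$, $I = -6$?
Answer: $- \frac{48577199}{2400} \approx -20241.0$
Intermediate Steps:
$P = \frac{1}{48} \approx 0.020833$
$m{\left(h,M \right)} = 4 + \frac{M}{8}$
$x{\left(Q \right)} = \frac{1}{96 Q}$ ($x{\left(Q \right)} = \frac{\frac{1}{48} \frac{1}{Q}}{2} = \frac{1}{96 Q}$)
$b{\left(C,y \right)} = \frac{189}{2}$ ($b{\left(C,y \right)} = 21 \left(4 + \frac{1}{8} \cdot 4\right) = 21 \left(4 + \frac{1}{2}\right) = 21 \cdot \frac{9}{2} = \frac{189}{2}$)
$\left(\left(9478 - x{\left(0 - 25 \right)}\right) + b{\left(I,129 \right)}\right) - 29813 = \left(\left(9478 - \frac{1}{96 \left(0 - 25\right)}\right) + \frac{189}{2}\right) - 29813 = \left(\left(9478 - \frac{1}{96 \left(-25\right)}\right) + \frac{189}{2}\right) - 29813 = \left(\left(9478 - \frac{1}{96} \left(- \frac{1}{25}\right)\right) + \frac{189}{2}\right) - 29813 = \left(\left(9478 - - \frac{1}{2400}\right) + \frac{189}{2}\right) - 29813 = \left(\left(9478 + \frac{1}{2400}\right) + \frac{189}{2}\right) - 29813 = \left(\frac{22747201}{2400} + \frac{189}{2}\right) - 29813 = \frac{22974001}{2400} - 29813 = - \frac{48577199}{2400}$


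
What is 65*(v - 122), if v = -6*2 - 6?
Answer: -9100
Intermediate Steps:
v = -18 (v = -12 - 6 = -18)
65*(v - 122) = 65*(-18 - 122) = 65*(-140) = -9100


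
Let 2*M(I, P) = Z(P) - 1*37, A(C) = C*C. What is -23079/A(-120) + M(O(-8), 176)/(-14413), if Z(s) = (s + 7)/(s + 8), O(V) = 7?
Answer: -2548234307/1591195200 ≈ -1.6015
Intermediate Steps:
A(C) = C²
Z(s) = (7 + s)/(8 + s)
M(I, P) = -37/2 + (7 + P)/(2*(8 + P)) (M(I, P) = ((7 + P)/(8 + P) - 1*37)/2 = ((7 + P)/(8 + P) - 37)/2 = (-37 + (7 + P)/(8 + P))/2 = -37/2 + (7 + P)/(2*(8 + P)))
-23079/A(-120) + M(O(-8), 176)/(-14413) = -23079/((-120)²) + ((-289 - 36*176)/(2*(8 + 176)))/(-14413) = -23079/14400 + ((½)*(-289 - 6336)/184)*(-1/14413) = -23079*1/14400 + ((½)*(1/184)*(-6625))*(-1/14413) = -7693/4800 - 6625/368*(-1/14413) = -7693/4800 + 6625/5303984 = -2548234307/1591195200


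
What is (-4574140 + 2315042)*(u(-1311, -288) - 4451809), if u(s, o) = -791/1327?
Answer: 13345737403536732/1327 ≈ 1.0057e+13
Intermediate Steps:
u(s, o) = -791/1327 (u(s, o) = -791*1/1327 = -791/1327)
(-4574140 + 2315042)*(u(-1311, -288) - 4451809) = (-4574140 + 2315042)*(-791/1327 - 4451809) = -2259098*(-5907551334/1327) = 13345737403536732/1327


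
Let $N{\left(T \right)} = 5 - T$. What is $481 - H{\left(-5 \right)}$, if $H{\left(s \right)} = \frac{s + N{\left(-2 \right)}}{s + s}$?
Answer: $\frac{2406}{5} \approx 481.2$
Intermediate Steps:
$H{\left(s \right)} = \frac{7 + s}{2 s}$ ($H{\left(s \right)} = \frac{s + \left(5 - -2\right)}{s + s} = \frac{s + \left(5 + 2\right)}{2 s} = \left(s + 7\right) \frac{1}{2 s} = \left(7 + s\right) \frac{1}{2 s} = \frac{7 + s}{2 s}$)
$481 - H{\left(-5 \right)} = 481 - \frac{7 - 5}{2 \left(-5\right)} = 481 - \frac{1}{2} \left(- \frac{1}{5}\right) 2 = 481 - - \frac{1}{5} = 481 + \frac{1}{5} = \frac{2406}{5}$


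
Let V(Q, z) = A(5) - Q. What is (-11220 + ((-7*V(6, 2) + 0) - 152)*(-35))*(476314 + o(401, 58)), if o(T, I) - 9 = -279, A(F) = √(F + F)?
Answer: -3508444280 + 116630780*√10 ≈ -3.1396e+9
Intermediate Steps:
A(F) = √2*√F (A(F) = √(2*F) = √2*√F)
o(T, I) = -270 (o(T, I) = 9 - 279 = -270)
V(Q, z) = √10 - Q (V(Q, z) = √2*√5 - Q = √10 - Q)
(-11220 + ((-7*V(6, 2) + 0) - 152)*(-35))*(476314 + o(401, 58)) = (-11220 + ((-7*(√10 - 1*6) + 0) - 152)*(-35))*(476314 - 270) = (-11220 + ((-7*(√10 - 6) + 0) - 152)*(-35))*476044 = (-11220 + ((-7*(-6 + √10) + 0) - 152)*(-35))*476044 = (-11220 + (((42 - 7*√10) + 0) - 152)*(-35))*476044 = (-11220 + ((42 - 7*√10) - 152)*(-35))*476044 = (-11220 + (-110 - 7*√10)*(-35))*476044 = (-11220 + (3850 + 245*√10))*476044 = (-7370 + 245*√10)*476044 = -3508444280 + 116630780*√10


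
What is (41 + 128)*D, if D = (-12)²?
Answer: 24336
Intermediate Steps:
D = 144
(41 + 128)*D = (41 + 128)*144 = 169*144 = 24336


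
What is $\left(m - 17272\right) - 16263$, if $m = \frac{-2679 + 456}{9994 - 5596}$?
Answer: $- \frac{49163051}{1466} \approx -33536.0$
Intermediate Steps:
$m = - \frac{741}{1466}$ ($m = - \frac{2223}{4398} = \left(-2223\right) \frac{1}{4398} = - \frac{741}{1466} \approx -0.50546$)
$\left(m - 17272\right) - 16263 = \left(- \frac{741}{1466} - 17272\right) - 16263 = - \frac{25321493}{1466} - 16263 = - \frac{49163051}{1466}$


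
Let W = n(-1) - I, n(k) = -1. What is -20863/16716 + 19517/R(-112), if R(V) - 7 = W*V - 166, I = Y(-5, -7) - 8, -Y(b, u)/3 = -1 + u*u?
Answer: -682398445/285358836 ≈ -2.3914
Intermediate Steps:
Y(b, u) = 3 - 3*u**2 (Y(b, u) = -3*(-1 + u*u) = -3*(-1 + u**2) = 3 - 3*u**2)
I = -152 (I = (3 - 3*(-7)**2) - 8 = (3 - 3*49) - 8 = (3 - 147) - 8 = -144 - 8 = -152)
W = 151 (W = -1 - 1*(-152) = -1 + 152 = 151)
R(V) = -159 + 151*V (R(V) = 7 + (151*V - 166) = 7 + (-166 + 151*V) = -159 + 151*V)
-20863/16716 + 19517/R(-112) = -20863/16716 + 19517/(-159 + 151*(-112)) = -20863*1/16716 + 19517/(-159 - 16912) = -20863/16716 + 19517/(-17071) = -20863/16716 + 19517*(-1/17071) = -20863/16716 - 19517/17071 = -682398445/285358836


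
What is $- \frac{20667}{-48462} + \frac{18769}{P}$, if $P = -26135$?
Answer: $- \frac{123150411}{422184790} \approx -0.2917$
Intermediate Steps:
$- \frac{20667}{-48462} + \frac{18769}{P} = - \frac{20667}{-48462} + \frac{18769}{-26135} = \left(-20667\right) \left(- \frac{1}{48462}\right) + 18769 \left(- \frac{1}{26135}\right) = \frac{6889}{16154} - \frac{18769}{26135} = - \frac{123150411}{422184790}$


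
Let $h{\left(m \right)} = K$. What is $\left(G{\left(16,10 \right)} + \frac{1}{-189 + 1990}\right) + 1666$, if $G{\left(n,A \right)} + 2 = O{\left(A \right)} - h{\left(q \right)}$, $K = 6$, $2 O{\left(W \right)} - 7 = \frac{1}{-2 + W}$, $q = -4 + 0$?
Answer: $\frac{47879601}{28816} \approx 1661.6$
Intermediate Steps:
$q = -4$
$O{\left(W \right)} = \frac{7}{2} + \frac{1}{2 \left(-2 + W\right)}$
$h{\left(m \right)} = 6$
$G{\left(n,A \right)} = -8 + \frac{-13 + 7 A}{2 \left(-2 + A\right)}$ ($G{\left(n,A \right)} = -2 + \left(\frac{-13 + 7 A}{2 \left(-2 + A\right)} - 6\right) = -2 - \left(6 - \frac{-13 + 7 A}{2 \left(-2 + A\right)}\right) = -8 + \frac{-13 + 7 A}{2 \left(-2 + A\right)}$)
$\left(G{\left(16,10 \right)} + \frac{1}{-189 + 1990}\right) + 1666 = \left(\frac{19 - 90}{2 \left(-2 + 10\right)} + \frac{1}{-189 + 1990}\right) + 1666 = \left(\frac{19 - 90}{2 \cdot 8} + \frac{1}{1801}\right) + 1666 = \left(\frac{1}{2} \cdot \frac{1}{8} \left(-71\right) + \frac{1}{1801}\right) + 1666 = \left(- \frac{71}{16} + \frac{1}{1801}\right) + 1666 = - \frac{127855}{28816} + 1666 = \frac{47879601}{28816}$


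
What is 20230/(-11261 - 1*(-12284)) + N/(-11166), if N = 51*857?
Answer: 60391973/3807606 ≈ 15.861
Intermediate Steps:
N = 43707
20230/(-11261 - 1*(-12284)) + N/(-11166) = 20230/(-11261 - 1*(-12284)) + 43707/(-11166) = 20230/(-11261 + 12284) + 43707*(-1/11166) = 20230/1023 - 14569/3722 = 60391973/3807606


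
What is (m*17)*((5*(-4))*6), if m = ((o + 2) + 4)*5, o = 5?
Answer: -112200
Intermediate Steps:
m = 55 (m = ((5 + 2) + 4)*5 = (7 + 4)*5 = 11*5 = 55)
(m*17)*((5*(-4))*6) = (55*17)*((5*(-4))*6) = 935*(-20*6) = 935*(-120) = -112200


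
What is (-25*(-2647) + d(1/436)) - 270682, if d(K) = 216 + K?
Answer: -89070875/436 ≈ -2.0429e+5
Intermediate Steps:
(-25*(-2647) + d(1/436)) - 270682 = (-25*(-2647) + (216 + 1/436)) - 270682 = (66175 + (216 + 1/436)) - 270682 = (66175 + 94177/436) - 270682 = 28946477/436 - 270682 = -89070875/436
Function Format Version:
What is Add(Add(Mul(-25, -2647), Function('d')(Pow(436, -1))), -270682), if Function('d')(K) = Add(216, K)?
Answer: Rational(-89070875, 436) ≈ -2.0429e+5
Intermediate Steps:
Add(Add(Mul(-25, -2647), Function('d')(Pow(436, -1))), -270682) = Add(Add(Mul(-25, -2647), Add(216, Pow(436, -1))), -270682) = Add(Add(66175, Add(216, Rational(1, 436))), -270682) = Add(Add(66175, Rational(94177, 436)), -270682) = Add(Rational(28946477, 436), -270682) = Rational(-89070875, 436)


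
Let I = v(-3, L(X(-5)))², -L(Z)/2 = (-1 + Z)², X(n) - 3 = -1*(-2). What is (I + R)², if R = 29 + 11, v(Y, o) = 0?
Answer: 1600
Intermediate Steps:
X(n) = 5 (X(n) = 3 - 1*(-2) = 3 + 2 = 5)
L(Z) = -2*(-1 + Z)²
I = 0 (I = 0² = 0)
R = 40
(I + R)² = (0 + 40)² = 40² = 1600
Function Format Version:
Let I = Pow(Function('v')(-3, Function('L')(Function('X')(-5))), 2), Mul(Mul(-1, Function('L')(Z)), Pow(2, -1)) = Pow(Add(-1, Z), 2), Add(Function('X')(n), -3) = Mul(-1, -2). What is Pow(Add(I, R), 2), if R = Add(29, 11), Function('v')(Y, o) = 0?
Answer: 1600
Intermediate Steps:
Function('X')(n) = 5 (Function('X')(n) = Add(3, Mul(-1, -2)) = Add(3, 2) = 5)
Function('L')(Z) = Mul(-2, Pow(Add(-1, Z), 2))
I = 0 (I = Pow(0, 2) = 0)
R = 40
Pow(Add(I, R), 2) = Pow(Add(0, 40), 2) = Pow(40, 2) = 1600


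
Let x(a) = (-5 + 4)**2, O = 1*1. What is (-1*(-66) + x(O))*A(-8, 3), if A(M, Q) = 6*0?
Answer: 0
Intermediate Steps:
A(M, Q) = 0
O = 1
x(a) = 1 (x(a) = (-1)**2 = 1)
(-1*(-66) + x(O))*A(-8, 3) = (-1*(-66) + 1)*0 = (66 + 1)*0 = 67*0 = 0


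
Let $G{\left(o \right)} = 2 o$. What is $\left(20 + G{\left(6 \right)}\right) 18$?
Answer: $576$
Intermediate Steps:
$\left(20 + G{\left(6 \right)}\right) 18 = \left(20 + 2 \cdot 6\right) 18 = \left(20 + 12\right) 18 = 32 \cdot 18 = 576$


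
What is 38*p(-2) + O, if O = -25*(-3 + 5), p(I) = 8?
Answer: 254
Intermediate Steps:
O = -50 (O = -25*2 = -50)
38*p(-2) + O = 38*8 - 50 = 304 - 50 = 254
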